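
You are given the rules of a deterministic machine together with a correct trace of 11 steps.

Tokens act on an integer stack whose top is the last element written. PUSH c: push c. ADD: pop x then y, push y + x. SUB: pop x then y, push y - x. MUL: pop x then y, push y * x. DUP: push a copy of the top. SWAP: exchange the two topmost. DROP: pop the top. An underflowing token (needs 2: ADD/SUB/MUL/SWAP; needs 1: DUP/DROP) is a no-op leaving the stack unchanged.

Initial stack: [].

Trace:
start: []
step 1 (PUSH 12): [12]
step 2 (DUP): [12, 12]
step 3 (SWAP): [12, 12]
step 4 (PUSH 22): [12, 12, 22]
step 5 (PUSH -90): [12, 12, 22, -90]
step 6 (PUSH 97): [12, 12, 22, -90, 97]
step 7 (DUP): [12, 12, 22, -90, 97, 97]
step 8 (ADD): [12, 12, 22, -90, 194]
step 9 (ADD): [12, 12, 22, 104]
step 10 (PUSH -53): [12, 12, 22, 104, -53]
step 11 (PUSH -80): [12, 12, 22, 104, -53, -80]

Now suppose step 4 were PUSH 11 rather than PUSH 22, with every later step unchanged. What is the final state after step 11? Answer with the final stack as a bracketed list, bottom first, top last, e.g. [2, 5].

[12, 12, 11, 104, -53, -80]

(re-executing from step 4 with the substitution; state before step 4: [12, 12])
step 4 (PUSH 11): [12, 12, 11]
step 5 (PUSH -90): [12, 12, 11, -90]
step 6 (PUSH 97): [12, 12, 11, -90, 97]
step 7 (DUP): [12, 12, 11, -90, 97, 97]
step 8 (ADD): [12, 12, 11, -90, 194]
step 9 (ADD): [12, 12, 11, 104]
step 10 (PUSH -53): [12, 12, 11, 104, -53]
step 11 (PUSH -80): [12, 12, 11, 104, -53, -80]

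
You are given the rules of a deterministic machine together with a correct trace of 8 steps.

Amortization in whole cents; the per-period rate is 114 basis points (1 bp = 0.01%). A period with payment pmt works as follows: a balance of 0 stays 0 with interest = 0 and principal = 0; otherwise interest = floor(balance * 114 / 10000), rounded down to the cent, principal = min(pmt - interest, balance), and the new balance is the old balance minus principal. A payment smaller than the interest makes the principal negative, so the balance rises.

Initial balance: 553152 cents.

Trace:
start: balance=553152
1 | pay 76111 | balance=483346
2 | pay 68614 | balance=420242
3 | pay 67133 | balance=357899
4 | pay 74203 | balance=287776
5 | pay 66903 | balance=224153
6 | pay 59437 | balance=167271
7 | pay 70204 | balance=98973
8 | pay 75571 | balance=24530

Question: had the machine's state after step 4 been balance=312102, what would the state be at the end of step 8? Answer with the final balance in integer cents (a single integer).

49984

state after step 4 := balance=312102
5 | pay 66903 | balance=248756
6 | pay 59437 | balance=192154
7 | pay 70204 | balance=124140
8 | pay 75571 | balance=49984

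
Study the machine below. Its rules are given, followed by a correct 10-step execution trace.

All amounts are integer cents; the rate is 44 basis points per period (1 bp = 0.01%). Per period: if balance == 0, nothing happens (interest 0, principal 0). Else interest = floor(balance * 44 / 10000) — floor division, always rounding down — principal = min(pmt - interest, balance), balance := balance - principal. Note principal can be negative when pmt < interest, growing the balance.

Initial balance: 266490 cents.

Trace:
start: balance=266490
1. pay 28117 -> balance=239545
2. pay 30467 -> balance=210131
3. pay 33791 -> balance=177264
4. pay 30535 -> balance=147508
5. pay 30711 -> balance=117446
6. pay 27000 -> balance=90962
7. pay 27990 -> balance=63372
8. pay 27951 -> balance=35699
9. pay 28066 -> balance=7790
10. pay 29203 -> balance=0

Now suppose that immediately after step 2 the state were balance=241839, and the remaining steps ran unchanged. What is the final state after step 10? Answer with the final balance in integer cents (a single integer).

11464

state after step 2 := balance=241839
3. pay 33791 -> balance=209112
4. pay 30535 -> balance=179497
5. pay 30711 -> balance=149575
6. pay 27000 -> balance=123233
7. pay 27990 -> balance=95785
8. pay 27951 -> balance=68255
9. pay 28066 -> balance=40489
10. pay 29203 -> balance=11464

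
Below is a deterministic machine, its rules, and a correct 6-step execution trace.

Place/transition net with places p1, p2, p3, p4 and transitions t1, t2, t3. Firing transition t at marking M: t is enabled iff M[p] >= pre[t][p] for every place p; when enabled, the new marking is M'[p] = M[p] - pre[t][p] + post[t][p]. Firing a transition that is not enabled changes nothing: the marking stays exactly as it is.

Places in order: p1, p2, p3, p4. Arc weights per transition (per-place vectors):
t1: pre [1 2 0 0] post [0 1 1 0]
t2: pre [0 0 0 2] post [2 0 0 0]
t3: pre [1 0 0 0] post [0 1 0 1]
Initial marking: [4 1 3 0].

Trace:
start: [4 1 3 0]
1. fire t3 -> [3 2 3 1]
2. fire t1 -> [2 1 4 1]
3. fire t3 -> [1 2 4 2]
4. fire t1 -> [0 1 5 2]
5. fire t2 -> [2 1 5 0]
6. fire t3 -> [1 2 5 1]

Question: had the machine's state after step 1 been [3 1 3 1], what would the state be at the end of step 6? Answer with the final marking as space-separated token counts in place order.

2 2 4 1

state after step 1 := [3 1 3 1]
2. fire t1 -> [3 1 3 1]
3. fire t3 -> [2 2 3 2]
4. fire t1 -> [1 1 4 2]
5. fire t2 -> [3 1 4 0]
6. fire t3 -> [2 2 4 1]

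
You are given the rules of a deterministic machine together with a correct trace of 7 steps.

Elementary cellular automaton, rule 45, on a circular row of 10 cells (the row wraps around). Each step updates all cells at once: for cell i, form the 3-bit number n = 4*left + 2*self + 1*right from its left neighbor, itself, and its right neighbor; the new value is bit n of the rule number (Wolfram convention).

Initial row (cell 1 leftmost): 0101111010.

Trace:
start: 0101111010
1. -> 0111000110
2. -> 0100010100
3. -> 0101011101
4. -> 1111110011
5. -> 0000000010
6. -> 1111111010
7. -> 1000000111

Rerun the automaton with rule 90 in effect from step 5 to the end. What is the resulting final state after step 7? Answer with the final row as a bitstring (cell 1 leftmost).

1001111111

(re-executing steps 5..7 under rule 90; state before step 5: 1111110011)
5. -> 0000011110
6. -> 0000110011
7. -> 1001111111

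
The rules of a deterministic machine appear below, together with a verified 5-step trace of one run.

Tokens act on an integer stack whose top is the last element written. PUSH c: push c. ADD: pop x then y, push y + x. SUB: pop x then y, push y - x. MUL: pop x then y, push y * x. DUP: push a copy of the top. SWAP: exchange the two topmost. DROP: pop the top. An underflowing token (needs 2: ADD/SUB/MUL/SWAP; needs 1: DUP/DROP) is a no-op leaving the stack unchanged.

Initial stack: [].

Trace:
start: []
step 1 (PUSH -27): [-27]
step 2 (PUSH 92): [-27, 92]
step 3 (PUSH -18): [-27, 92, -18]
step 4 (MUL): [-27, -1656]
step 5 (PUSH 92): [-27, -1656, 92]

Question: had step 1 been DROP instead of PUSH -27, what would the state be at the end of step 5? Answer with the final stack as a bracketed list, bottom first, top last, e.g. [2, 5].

(re-executing from step 1 with the substitution; state before step 1: [])
step 1 (DROP): []
step 2 (PUSH 92): [92]
step 3 (PUSH -18): [92, -18]
step 4 (MUL): [-1656]
step 5 (PUSH 92): [-1656, 92]

[-1656, 92]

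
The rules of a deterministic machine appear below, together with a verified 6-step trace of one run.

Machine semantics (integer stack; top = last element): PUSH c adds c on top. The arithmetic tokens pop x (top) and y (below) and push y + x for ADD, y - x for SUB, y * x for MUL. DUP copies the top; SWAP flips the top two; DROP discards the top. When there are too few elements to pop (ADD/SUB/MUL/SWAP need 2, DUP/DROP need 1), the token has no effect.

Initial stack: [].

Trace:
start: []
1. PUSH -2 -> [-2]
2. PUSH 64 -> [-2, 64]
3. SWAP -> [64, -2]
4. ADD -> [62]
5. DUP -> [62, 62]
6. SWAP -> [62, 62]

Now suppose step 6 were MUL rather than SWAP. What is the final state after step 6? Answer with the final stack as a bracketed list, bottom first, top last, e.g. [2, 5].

(re-executing from step 6 with the substitution; state before step 6: [62, 62])
6. MUL -> [3844]

[3844]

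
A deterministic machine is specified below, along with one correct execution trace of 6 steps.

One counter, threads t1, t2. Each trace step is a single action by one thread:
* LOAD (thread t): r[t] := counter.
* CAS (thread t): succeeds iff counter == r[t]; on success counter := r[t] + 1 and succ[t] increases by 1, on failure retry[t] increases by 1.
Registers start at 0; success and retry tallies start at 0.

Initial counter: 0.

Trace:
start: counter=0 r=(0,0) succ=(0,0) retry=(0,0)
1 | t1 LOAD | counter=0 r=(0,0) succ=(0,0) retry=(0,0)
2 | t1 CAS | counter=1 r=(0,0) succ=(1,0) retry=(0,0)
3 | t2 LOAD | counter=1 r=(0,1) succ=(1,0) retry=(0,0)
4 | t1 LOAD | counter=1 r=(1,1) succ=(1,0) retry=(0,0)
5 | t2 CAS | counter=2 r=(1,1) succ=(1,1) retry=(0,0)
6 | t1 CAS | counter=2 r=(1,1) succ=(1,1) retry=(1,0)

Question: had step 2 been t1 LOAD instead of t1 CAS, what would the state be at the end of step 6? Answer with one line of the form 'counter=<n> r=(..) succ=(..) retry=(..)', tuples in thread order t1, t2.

(re-executing from step 2 with the substitution; state before step 2: counter=0 r=(0,0) succ=(0,0) retry=(0,0))
2 | t1 LOAD | counter=0 r=(0,0) succ=(0,0) retry=(0,0)
3 | t2 LOAD | counter=0 r=(0,0) succ=(0,0) retry=(0,0)
4 | t1 LOAD | counter=0 r=(0,0) succ=(0,0) retry=(0,0)
5 | t2 CAS | counter=1 r=(0,0) succ=(0,1) retry=(0,0)
6 | t1 CAS | counter=1 r=(0,0) succ=(0,1) retry=(1,0)

counter=1 r=(0,0) succ=(0,1) retry=(1,0)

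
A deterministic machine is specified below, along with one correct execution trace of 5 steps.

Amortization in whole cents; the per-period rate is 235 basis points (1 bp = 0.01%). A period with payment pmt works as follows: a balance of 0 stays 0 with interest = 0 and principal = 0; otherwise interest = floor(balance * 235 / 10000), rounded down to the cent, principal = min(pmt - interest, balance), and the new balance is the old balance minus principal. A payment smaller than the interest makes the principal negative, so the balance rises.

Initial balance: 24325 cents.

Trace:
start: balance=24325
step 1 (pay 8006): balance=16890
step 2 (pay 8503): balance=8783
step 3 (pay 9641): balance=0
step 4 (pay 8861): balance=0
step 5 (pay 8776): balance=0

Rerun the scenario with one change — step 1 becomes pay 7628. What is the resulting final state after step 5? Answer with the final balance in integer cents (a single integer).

0

(re-executing from step 1 with the substitution; state before step 1: balance=24325)
step 1 (pay 7628): balance=17268
step 2 (pay 8503): balance=9170
step 3 (pay 9641): balance=0
step 4 (pay 8861): balance=0
step 5 (pay 8776): balance=0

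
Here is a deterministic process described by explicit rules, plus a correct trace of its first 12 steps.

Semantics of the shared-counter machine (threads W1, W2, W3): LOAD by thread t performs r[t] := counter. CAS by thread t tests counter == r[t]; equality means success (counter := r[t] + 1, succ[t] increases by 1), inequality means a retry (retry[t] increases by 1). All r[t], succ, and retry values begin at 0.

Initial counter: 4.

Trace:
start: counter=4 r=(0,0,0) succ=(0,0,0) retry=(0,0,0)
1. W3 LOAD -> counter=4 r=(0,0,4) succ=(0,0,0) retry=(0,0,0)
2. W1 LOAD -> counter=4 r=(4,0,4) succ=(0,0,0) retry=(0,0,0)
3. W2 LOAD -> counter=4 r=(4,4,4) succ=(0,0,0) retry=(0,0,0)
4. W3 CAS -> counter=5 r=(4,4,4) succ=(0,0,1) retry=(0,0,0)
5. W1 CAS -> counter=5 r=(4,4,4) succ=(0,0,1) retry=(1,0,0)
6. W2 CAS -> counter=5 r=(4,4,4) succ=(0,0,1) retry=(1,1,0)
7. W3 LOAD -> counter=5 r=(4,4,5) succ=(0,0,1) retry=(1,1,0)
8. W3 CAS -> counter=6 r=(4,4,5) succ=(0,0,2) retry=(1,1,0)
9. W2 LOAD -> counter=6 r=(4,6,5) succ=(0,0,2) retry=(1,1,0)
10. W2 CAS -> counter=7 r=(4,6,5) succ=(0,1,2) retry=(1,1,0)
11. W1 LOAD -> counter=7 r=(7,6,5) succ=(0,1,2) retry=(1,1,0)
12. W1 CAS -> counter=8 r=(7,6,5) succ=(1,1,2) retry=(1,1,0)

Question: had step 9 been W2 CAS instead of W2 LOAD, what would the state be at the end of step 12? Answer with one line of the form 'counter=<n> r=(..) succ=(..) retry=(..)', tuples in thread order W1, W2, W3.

counter=7 r=(6,4,5) succ=(1,0,2) retry=(1,3,0)

(re-executing from step 9 with the substitution; state before step 9: counter=6 r=(4,4,5) succ=(0,0,2) retry=(1,1,0))
9. W2 CAS -> counter=6 r=(4,4,5) succ=(0,0,2) retry=(1,2,0)
10. W2 CAS -> counter=6 r=(4,4,5) succ=(0,0,2) retry=(1,3,0)
11. W1 LOAD -> counter=6 r=(6,4,5) succ=(0,0,2) retry=(1,3,0)
12. W1 CAS -> counter=7 r=(6,4,5) succ=(1,0,2) retry=(1,3,0)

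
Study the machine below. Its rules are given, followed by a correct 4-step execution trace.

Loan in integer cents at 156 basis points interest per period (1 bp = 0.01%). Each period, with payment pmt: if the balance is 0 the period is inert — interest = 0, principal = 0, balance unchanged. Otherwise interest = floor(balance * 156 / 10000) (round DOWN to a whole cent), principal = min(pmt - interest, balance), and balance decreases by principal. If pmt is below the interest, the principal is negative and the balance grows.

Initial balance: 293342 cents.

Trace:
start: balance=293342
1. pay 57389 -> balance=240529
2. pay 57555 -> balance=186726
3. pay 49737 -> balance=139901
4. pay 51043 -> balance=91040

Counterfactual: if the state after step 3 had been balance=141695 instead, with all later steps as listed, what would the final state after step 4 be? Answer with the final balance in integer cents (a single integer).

92862

state after step 3 := balance=141695
4. pay 51043 -> balance=92862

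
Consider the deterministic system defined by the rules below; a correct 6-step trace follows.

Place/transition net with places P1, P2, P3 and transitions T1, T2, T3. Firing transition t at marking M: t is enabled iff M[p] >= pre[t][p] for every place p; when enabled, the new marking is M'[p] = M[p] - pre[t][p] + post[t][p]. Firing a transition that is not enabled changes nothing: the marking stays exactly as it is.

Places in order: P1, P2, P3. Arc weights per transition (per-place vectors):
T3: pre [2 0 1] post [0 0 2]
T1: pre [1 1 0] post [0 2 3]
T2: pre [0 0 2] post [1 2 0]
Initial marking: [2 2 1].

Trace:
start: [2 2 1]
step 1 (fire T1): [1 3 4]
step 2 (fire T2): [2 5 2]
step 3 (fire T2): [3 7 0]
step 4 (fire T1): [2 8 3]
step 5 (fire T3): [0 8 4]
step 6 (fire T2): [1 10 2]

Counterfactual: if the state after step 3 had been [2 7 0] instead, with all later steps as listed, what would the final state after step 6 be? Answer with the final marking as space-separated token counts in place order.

state after step 3 := [2 7 0]
step 4 (fire T1): [1 8 3]
step 5 (fire T3): [1 8 3]
step 6 (fire T2): [2 10 1]

2 10 1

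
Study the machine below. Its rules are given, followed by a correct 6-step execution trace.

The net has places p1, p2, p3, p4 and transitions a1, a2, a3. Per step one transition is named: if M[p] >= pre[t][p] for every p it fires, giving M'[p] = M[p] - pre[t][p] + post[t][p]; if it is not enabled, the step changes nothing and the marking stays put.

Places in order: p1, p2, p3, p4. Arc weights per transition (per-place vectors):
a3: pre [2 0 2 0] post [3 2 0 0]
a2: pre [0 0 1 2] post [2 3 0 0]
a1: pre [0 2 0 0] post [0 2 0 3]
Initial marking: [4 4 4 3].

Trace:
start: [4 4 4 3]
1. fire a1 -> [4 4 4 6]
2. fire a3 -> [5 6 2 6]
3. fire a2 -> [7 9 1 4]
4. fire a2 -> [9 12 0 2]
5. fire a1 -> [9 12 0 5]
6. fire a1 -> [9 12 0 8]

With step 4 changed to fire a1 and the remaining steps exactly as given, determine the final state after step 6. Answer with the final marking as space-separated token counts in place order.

(re-executing from step 4 with the substitution; state before step 4: [7 9 1 4])
4. fire a1 -> [7 9 1 7]
5. fire a1 -> [7 9 1 10]
6. fire a1 -> [7 9 1 13]

7 9 1 13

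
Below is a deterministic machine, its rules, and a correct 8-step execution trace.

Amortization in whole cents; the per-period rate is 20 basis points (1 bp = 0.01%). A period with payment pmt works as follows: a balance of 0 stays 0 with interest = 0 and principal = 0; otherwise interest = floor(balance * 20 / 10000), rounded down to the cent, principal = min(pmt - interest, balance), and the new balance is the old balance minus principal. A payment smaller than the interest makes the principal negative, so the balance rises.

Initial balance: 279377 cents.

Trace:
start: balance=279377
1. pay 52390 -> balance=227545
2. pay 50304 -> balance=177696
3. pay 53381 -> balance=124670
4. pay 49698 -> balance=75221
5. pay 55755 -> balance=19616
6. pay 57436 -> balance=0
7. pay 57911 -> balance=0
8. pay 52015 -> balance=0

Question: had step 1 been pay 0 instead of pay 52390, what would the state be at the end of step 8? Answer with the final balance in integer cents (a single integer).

0

(re-executing from step 1 with the substitution; state before step 1: balance=279377)
1. pay 0 -> balance=279935
2. pay 50304 -> balance=230190
3. pay 53381 -> balance=177269
4. pay 49698 -> balance=127925
5. pay 55755 -> balance=72425
6. pay 57436 -> balance=15133
7. pay 57911 -> balance=0
8. pay 52015 -> balance=0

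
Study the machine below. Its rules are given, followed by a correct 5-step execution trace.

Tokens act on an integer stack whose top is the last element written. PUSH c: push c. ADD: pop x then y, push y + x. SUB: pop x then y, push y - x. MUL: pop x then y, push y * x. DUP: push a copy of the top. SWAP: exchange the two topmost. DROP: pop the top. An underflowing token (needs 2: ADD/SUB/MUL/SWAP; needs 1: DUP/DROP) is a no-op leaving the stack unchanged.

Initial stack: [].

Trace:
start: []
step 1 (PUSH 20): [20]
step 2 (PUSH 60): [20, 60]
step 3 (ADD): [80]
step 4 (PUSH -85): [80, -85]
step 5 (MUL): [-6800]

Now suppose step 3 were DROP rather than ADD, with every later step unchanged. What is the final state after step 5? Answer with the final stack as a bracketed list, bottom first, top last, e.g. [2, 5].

[-1700]

(re-executing from step 3 with the substitution; state before step 3: [20, 60])
step 3 (DROP): [20]
step 4 (PUSH -85): [20, -85]
step 5 (MUL): [-1700]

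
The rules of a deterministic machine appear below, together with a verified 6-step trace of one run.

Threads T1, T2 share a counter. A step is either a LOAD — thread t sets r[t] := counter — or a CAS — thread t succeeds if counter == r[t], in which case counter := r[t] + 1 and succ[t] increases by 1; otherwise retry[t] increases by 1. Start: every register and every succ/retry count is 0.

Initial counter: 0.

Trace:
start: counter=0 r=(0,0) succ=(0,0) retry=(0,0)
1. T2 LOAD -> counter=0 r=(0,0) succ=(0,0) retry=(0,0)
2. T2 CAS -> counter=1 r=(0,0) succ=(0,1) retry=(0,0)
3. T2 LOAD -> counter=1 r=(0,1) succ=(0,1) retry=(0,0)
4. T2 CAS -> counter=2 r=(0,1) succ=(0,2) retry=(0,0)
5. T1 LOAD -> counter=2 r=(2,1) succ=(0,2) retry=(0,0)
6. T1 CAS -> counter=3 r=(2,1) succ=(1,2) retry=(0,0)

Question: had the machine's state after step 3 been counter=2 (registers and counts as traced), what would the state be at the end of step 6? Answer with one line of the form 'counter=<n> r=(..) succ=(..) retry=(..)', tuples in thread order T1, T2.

counter=3 r=(2,1) succ=(1,1) retry=(0,1)

state after step 3 := counter=2 r=(0,1) succ=(0,1) retry=(0,0)
4. T2 CAS -> counter=2 r=(0,1) succ=(0,1) retry=(0,1)
5. T1 LOAD -> counter=2 r=(2,1) succ=(0,1) retry=(0,1)
6. T1 CAS -> counter=3 r=(2,1) succ=(1,1) retry=(0,1)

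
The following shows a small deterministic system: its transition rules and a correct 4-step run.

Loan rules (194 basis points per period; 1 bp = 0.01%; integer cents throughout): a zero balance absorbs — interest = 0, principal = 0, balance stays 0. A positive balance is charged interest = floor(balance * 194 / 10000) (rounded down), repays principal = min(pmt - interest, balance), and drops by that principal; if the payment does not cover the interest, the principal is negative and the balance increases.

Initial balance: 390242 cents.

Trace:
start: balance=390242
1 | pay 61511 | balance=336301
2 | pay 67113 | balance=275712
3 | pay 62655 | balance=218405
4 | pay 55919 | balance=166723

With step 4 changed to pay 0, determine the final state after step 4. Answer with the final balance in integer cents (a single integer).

(re-executing from step 4 with the substitution; state before step 4: balance=218405)
4 | pay 0 | balance=222642

222642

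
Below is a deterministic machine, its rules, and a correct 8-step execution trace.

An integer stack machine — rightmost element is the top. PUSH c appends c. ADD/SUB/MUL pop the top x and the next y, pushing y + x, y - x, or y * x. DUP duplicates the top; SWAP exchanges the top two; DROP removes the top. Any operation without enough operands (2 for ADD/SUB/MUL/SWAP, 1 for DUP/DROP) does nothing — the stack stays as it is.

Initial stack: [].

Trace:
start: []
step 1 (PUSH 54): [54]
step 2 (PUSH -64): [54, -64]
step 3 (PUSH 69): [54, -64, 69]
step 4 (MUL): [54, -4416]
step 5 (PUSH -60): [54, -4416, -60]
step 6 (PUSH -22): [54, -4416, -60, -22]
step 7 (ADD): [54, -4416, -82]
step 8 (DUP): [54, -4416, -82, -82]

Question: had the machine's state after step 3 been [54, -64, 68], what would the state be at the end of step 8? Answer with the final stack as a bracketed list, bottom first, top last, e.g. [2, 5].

state after step 3 := [54, -64, 68]
step 4 (MUL): [54, -4352]
step 5 (PUSH -60): [54, -4352, -60]
step 6 (PUSH -22): [54, -4352, -60, -22]
step 7 (ADD): [54, -4352, -82]
step 8 (DUP): [54, -4352, -82, -82]

[54, -4352, -82, -82]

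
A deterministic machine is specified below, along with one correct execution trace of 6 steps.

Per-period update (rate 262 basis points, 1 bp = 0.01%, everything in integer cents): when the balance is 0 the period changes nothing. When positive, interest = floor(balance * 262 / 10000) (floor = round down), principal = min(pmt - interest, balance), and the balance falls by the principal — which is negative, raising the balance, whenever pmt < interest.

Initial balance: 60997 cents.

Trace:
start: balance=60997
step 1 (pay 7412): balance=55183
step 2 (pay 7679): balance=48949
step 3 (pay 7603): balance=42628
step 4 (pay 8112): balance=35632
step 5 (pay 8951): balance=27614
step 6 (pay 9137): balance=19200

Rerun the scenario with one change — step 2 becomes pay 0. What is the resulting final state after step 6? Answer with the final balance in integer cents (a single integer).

27716

(re-executing from step 2 with the substitution; state before step 2: balance=55183)
step 2 (pay 0): balance=56628
step 3 (pay 7603): balance=50508
step 4 (pay 8112): balance=43719
step 5 (pay 8951): balance=35913
step 6 (pay 9137): balance=27716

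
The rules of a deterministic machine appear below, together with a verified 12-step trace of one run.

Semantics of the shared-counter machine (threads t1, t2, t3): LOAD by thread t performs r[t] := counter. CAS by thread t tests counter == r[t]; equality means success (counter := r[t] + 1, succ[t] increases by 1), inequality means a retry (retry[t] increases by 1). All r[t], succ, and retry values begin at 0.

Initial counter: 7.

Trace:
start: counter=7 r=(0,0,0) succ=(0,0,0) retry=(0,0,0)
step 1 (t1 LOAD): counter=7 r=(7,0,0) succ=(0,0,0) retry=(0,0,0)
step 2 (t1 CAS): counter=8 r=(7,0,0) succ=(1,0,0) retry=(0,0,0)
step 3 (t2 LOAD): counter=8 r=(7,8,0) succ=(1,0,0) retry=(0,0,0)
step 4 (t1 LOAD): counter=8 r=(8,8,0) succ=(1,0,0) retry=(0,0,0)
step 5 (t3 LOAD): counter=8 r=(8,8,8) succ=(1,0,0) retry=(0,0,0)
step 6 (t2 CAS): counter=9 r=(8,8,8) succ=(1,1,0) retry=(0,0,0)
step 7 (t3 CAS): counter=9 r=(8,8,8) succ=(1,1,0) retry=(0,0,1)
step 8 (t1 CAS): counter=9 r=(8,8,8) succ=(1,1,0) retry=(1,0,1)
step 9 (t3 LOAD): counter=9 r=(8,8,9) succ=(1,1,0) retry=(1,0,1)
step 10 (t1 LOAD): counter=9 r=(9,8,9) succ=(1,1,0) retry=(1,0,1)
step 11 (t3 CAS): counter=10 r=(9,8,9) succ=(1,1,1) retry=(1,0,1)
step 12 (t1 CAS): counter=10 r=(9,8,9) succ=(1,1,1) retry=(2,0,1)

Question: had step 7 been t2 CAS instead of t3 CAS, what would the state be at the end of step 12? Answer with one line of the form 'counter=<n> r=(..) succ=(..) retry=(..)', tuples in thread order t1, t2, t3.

(re-executing from step 7 with the substitution; state before step 7: counter=9 r=(8,8,8) succ=(1,1,0) retry=(0,0,0))
step 7 (t2 CAS): counter=9 r=(8,8,8) succ=(1,1,0) retry=(0,1,0)
step 8 (t1 CAS): counter=9 r=(8,8,8) succ=(1,1,0) retry=(1,1,0)
step 9 (t3 LOAD): counter=9 r=(8,8,9) succ=(1,1,0) retry=(1,1,0)
step 10 (t1 LOAD): counter=9 r=(9,8,9) succ=(1,1,0) retry=(1,1,0)
step 11 (t3 CAS): counter=10 r=(9,8,9) succ=(1,1,1) retry=(1,1,0)
step 12 (t1 CAS): counter=10 r=(9,8,9) succ=(1,1,1) retry=(2,1,0)

counter=10 r=(9,8,9) succ=(1,1,1) retry=(2,1,0)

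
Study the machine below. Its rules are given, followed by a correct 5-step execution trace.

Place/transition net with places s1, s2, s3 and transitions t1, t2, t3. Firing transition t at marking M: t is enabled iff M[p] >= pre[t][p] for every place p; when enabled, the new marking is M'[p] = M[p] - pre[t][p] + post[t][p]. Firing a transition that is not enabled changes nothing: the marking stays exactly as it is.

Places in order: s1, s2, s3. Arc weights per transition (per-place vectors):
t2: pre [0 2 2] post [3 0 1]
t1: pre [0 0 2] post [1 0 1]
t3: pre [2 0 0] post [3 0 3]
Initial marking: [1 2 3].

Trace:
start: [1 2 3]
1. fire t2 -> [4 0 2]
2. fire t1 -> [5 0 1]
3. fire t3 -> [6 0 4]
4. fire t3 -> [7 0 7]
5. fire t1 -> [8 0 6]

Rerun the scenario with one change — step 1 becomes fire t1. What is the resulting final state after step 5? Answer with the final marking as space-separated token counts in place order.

(re-executing from step 1 with the substitution; state before step 1: [1 2 3])
1. fire t1 -> [2 2 2]
2. fire t1 -> [3 2 1]
3. fire t3 -> [4 2 4]
4. fire t3 -> [5 2 7]
5. fire t1 -> [6 2 6]

6 2 6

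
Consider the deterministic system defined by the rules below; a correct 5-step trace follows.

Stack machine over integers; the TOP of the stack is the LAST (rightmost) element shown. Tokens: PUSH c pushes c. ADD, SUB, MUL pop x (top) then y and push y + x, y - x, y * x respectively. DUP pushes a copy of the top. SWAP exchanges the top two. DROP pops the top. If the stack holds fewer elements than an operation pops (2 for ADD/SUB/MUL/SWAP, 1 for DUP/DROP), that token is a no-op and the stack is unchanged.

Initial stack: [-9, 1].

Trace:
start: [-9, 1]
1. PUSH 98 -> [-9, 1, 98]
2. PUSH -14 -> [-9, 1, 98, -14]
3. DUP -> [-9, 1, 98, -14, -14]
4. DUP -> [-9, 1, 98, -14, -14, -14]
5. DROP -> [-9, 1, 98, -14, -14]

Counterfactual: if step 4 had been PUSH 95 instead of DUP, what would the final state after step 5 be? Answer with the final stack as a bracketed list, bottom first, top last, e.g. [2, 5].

[-9, 1, 98, -14, -14]

(re-executing from step 4 with the substitution; state before step 4: [-9, 1, 98, -14, -14])
4. PUSH 95 -> [-9, 1, 98, -14, -14, 95]
5. DROP -> [-9, 1, 98, -14, -14]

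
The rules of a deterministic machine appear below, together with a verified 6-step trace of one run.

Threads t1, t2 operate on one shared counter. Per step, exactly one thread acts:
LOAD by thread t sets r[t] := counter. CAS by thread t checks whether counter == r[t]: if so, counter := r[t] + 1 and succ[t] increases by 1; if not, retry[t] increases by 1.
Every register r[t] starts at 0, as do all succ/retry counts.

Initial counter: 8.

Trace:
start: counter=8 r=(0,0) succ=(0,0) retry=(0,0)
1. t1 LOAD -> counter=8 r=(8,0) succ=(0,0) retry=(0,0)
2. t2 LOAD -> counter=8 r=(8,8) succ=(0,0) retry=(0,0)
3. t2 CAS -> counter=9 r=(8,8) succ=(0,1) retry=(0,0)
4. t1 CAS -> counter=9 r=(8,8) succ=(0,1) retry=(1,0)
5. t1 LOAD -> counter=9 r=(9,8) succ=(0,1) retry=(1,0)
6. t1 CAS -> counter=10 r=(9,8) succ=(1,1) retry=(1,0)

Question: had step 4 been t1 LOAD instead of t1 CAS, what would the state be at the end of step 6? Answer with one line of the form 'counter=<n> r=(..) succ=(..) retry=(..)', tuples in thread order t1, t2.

(re-executing from step 4 with the substitution; state before step 4: counter=9 r=(8,8) succ=(0,1) retry=(0,0))
4. t1 LOAD -> counter=9 r=(9,8) succ=(0,1) retry=(0,0)
5. t1 LOAD -> counter=9 r=(9,8) succ=(0,1) retry=(0,0)
6. t1 CAS -> counter=10 r=(9,8) succ=(1,1) retry=(0,0)

counter=10 r=(9,8) succ=(1,1) retry=(0,0)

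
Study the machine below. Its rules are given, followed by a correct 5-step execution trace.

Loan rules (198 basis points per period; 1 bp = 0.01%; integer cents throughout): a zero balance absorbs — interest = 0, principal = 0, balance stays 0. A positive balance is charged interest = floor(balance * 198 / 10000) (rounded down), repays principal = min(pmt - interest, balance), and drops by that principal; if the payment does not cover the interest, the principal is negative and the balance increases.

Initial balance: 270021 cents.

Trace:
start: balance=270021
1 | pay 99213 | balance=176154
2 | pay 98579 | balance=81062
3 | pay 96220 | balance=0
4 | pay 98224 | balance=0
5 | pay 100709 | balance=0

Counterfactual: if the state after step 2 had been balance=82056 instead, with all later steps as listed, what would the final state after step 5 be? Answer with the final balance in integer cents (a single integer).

0

state after step 2 := balance=82056
3 | pay 96220 | balance=0
4 | pay 98224 | balance=0
5 | pay 100709 | balance=0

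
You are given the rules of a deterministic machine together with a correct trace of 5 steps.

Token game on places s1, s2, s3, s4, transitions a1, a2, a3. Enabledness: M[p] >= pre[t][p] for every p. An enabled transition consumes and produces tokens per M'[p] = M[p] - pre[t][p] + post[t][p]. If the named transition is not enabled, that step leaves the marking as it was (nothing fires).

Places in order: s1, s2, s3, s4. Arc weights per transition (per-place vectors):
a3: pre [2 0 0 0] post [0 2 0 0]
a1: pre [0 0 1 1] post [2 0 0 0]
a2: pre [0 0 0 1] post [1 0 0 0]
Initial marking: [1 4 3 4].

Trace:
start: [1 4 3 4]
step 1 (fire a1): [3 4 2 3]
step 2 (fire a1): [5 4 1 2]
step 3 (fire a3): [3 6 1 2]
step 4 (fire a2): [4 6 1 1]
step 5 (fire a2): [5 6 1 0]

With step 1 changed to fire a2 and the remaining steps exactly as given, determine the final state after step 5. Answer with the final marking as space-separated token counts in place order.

(re-executing from step 1 with the substitution; state before step 1: [1 4 3 4])
step 1 (fire a2): [2 4 3 3]
step 2 (fire a1): [4 4 2 2]
step 3 (fire a3): [2 6 2 2]
step 4 (fire a2): [3 6 2 1]
step 5 (fire a2): [4 6 2 0]

4 6 2 0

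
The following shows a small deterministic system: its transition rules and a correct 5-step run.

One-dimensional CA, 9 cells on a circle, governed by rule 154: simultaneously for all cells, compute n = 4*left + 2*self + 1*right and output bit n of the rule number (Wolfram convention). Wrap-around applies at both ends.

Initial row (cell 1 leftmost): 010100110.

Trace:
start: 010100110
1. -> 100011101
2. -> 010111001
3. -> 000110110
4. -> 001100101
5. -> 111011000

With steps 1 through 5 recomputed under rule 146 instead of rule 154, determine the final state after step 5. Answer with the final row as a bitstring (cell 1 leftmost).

(re-executing steps 1..5 under rule 146; state before step 1: 010100110)
1. -> 100011001
2. -> 010100110
3. -> 100011001
4. -> 010100110
5. -> 100011001

100011001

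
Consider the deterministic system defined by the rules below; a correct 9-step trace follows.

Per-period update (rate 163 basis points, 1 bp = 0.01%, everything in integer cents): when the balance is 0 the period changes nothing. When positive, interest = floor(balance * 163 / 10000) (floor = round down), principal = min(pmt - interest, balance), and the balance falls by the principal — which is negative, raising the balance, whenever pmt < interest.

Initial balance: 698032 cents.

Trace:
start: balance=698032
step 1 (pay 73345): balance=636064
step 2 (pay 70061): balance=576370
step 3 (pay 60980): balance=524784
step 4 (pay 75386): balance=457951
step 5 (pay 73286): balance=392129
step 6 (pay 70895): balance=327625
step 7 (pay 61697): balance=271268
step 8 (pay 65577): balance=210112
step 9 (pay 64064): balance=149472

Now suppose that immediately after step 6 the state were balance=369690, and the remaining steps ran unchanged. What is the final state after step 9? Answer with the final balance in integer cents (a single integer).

193628

state after step 6 := balance=369690
step 7 (pay 61697): balance=314018
step 8 (pay 65577): balance=253559
step 9 (pay 64064): balance=193628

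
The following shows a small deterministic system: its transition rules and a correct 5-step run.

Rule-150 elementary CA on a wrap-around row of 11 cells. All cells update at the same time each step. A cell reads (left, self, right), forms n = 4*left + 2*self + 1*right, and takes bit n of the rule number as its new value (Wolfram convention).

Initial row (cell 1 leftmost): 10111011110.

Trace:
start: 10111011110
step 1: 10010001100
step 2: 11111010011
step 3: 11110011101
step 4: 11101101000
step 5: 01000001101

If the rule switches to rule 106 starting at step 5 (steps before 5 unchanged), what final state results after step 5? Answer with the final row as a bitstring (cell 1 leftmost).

(re-executing step 5 under rule 106; state before step 5: 11101101000)
step 5: 10111110001

10111110001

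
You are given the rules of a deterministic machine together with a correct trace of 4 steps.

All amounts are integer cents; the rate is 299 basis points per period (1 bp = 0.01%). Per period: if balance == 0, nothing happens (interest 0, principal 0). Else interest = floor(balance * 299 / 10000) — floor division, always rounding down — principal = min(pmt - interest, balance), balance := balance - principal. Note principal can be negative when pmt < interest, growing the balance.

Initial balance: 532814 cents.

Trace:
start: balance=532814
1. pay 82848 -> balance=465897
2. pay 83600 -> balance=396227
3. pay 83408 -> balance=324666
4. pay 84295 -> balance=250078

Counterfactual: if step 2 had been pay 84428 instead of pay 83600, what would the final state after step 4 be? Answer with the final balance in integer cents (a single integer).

(re-executing from step 2 with the substitution; state before step 2: balance=465897)
2. pay 84428 -> balance=395399
3. pay 83408 -> balance=323813
4. pay 84295 -> balance=249200

249200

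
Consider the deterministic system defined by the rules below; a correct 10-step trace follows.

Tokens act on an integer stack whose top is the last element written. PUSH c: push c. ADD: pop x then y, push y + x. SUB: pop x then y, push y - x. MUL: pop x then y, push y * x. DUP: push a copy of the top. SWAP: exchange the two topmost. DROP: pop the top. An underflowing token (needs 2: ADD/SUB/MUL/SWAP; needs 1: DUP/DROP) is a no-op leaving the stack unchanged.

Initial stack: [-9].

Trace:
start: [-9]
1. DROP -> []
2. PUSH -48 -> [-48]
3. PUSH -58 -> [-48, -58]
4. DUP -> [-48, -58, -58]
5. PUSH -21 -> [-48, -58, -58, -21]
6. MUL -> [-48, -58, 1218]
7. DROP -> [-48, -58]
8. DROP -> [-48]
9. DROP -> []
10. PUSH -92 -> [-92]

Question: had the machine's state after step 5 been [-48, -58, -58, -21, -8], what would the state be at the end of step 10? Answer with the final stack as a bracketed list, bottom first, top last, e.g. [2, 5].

state after step 5 := [-48, -58, -58, -21, -8]
6. MUL -> [-48, -58, -58, 168]
7. DROP -> [-48, -58, -58]
8. DROP -> [-48, -58]
9. DROP -> [-48]
10. PUSH -92 -> [-48, -92]

[-48, -92]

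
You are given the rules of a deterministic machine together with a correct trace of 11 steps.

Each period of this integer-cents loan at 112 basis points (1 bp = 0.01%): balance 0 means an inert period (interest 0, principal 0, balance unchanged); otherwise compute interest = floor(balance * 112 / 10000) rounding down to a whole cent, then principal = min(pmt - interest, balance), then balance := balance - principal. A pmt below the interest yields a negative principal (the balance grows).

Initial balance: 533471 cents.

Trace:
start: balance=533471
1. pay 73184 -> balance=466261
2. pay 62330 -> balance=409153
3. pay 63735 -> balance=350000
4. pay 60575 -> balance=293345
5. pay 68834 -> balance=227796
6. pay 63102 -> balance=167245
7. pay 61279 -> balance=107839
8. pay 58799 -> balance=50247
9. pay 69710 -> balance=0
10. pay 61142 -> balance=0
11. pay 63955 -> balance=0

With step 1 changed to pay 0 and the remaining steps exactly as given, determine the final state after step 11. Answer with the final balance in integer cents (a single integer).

0

(re-executing from step 1 with the substitution; state before step 1: balance=533471)
1. pay 0 -> balance=539445
2. pay 62330 -> balance=483156
3. pay 63735 -> balance=424832
4. pay 60575 -> balance=369015
5. pay 68834 -> balance=304313
6. pay 63102 -> balance=244619
7. pay 61279 -> balance=186079
8. pay 58799 -> balance=129364
9. pay 69710 -> balance=61102
10. pay 61142 -> balance=644
11. pay 63955 -> balance=0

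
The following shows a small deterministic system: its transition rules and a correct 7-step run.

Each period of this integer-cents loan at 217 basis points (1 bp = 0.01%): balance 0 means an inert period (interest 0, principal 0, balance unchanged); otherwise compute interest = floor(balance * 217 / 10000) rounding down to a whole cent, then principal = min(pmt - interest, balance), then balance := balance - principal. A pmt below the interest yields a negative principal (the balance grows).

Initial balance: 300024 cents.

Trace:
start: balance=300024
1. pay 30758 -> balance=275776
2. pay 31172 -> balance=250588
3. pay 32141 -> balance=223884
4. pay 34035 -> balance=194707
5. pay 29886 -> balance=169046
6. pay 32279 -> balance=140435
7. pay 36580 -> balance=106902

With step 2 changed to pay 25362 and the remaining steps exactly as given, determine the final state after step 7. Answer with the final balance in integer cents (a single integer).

(re-executing from step 2 with the substitution; state before step 2: balance=275776)
2. pay 25362 -> balance=256398
3. pay 32141 -> balance=229820
4. pay 34035 -> balance=200772
5. pay 29886 -> balance=175242
6. pay 32279 -> balance=146765
7. pay 36580 -> balance=113369

113369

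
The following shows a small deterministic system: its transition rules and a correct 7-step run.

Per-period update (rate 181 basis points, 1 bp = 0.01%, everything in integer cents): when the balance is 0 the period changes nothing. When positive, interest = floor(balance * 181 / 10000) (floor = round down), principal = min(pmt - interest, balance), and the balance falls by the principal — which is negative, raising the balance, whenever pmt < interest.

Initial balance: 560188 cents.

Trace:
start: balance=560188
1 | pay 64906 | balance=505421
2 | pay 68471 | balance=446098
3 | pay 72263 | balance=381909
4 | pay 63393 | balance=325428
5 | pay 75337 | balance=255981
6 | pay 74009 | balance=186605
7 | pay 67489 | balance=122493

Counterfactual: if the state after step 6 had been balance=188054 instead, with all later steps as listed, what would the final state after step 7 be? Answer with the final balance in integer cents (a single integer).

123968

state after step 6 := balance=188054
7 | pay 67489 | balance=123968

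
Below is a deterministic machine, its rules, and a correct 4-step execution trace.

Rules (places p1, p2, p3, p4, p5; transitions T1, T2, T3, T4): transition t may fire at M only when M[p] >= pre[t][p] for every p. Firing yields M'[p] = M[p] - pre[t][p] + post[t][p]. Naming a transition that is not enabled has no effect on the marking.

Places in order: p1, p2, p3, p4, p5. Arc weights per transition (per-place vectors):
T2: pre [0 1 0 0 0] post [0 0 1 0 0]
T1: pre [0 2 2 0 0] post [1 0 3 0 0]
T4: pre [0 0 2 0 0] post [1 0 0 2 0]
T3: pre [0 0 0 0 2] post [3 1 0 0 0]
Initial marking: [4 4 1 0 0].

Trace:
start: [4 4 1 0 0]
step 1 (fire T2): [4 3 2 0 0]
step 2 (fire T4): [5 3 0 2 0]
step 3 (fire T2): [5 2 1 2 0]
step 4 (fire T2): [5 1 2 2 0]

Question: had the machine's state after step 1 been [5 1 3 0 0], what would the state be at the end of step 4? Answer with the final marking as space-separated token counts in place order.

state after step 1 := [5 1 3 0 0]
step 2 (fire T4): [6 1 1 2 0]
step 3 (fire T2): [6 0 2 2 0]
step 4 (fire T2): [6 0 2 2 0]

6 0 2 2 0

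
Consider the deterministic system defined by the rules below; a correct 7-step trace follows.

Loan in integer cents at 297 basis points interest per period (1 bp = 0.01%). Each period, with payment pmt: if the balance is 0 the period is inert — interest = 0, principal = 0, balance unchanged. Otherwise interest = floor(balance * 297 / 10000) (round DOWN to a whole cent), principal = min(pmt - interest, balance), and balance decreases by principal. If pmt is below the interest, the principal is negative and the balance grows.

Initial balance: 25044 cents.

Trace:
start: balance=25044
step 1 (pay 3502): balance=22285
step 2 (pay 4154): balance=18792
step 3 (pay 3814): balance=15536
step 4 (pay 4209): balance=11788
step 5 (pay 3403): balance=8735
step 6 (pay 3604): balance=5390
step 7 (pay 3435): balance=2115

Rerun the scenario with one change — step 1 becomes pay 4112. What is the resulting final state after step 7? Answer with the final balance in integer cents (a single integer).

(re-executing from step 1 with the substitution; state before step 1: balance=25044)
step 1 (pay 4112): balance=21675
step 2 (pay 4154): balance=18164
step 3 (pay 3814): balance=14889
step 4 (pay 4209): balance=11122
step 5 (pay 3403): balance=8049
step 6 (pay 3604): balance=4684
step 7 (pay 3435): balance=1388

1388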